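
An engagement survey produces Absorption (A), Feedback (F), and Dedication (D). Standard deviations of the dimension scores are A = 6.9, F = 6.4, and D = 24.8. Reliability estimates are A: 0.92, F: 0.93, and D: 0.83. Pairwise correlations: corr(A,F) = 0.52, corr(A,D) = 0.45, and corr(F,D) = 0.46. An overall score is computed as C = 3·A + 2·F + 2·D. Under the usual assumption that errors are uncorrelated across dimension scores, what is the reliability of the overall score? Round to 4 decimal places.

0.9041

Var(C) = 3²·6.9² + 2²·6.4² + 2²·24.8² + 2·[6·6.9·6.4·0.52 + 6·6.9·24.8·0.45 + 4·6.4·24.8·0.46] = 3052.49 + 1783.7 = 4836.19.
Because errors are independent across components, Cov(Tᵢ,Tⱼ) = Cov(Xᵢ,Xⱼ); the off-diagonal part of the true-score variance is the same as above.
True-score variance = [3²·6.9²·0.92 + 2²·6.4²·0.93 + 2²·24.8²·0.83] + 1783.7 = 2588.51 + 1783.7 = 4372.21.
Reliability = 4372.21 / 4836.19 = 0.9041.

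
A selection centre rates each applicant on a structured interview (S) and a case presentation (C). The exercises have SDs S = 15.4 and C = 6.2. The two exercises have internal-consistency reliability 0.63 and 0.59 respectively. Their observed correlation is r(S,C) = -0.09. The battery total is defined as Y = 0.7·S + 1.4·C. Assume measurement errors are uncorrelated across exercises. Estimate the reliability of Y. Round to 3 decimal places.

0.577

Var(Y) = 0.7²·15.4² + 1.4²·6.2² + 2·[0.98·15.4·6.2·(-0.09)] = 191.551 − 16.8427 = 174.708.
Under uncorrelated errors the observed covariances equal the true-score covariances, so only the own-variance terms attenuate.
True-score variance = [0.7²·15.4²·0.63 + 1.4²·6.2²·0.59] − 16.8427 = 117.663 − 16.8427 = 100.821.
Reliability = 100.821 / 174.708 = 0.577.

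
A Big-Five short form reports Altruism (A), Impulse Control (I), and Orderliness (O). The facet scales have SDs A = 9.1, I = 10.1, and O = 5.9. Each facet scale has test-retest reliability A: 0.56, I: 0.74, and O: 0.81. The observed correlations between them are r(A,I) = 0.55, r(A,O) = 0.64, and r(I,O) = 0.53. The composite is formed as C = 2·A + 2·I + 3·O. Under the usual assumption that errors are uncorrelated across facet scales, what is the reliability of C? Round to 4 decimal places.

0.8615

Var(C) = 2²·9.1² + 2²·10.1² + 3²·5.9² + 2·[4·9.1·10.1·0.55 + 6·9.1·5.9·0.64 + 6·10.1·5.9·0.53] = 1052.57 + 1195.74 = 2248.31.
With uncorrelated errors the cross-covariances are all true-score covariance, so they carry over unchanged; only the diagonal terms shrink to ρᵢσᵢ².
True-score variance = [2²·9.1²·0.56 + 2²·10.1²·0.74 + 3²·5.9²·0.81] + 1195.74 = 741.209 + 1195.74 = 1936.94.
Reliability = 1936.94 / 2248.31 = 0.8615.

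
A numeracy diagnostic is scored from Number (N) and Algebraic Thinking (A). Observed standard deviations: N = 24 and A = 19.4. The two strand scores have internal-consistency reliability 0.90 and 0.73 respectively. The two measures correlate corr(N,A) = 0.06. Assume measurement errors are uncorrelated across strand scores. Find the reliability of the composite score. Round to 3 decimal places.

Var(N+A) = 24² + 19.4² + 2·[24·19.4·0.06] = 952.36 + 55.872 = 1008.23.
Under uncorrelated errors the observed covariances equal the true-score covariances, so only the own-variance terms attenuate.
True-score variance = [24²·0.90 + 19.4²·0.73] + 55.872 = 793.143 + 55.872 = 849.015.
Reliability = 849.015 / 1008.23 = 0.842.

0.842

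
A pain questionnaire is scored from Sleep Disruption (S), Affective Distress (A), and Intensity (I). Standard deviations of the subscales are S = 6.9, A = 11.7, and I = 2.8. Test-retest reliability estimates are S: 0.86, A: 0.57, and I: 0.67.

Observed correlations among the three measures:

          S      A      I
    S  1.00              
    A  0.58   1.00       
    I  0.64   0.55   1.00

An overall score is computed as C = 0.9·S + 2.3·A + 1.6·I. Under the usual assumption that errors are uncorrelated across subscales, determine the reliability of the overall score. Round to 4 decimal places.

Var(C) = 0.9²·6.9² + 2.3²·11.7² + 1.6²·2.8² + 2·[2.07·6.9·11.7·0.58 + 1.44·6.9·2.8·0.64 + 3.68·11.7·2.8·0.55] = 782.783 + 362.072 = 1144.85.
With uncorrelated errors the cross-covariances are all true-score covariance, so they carry over unchanged; only the diagonal terms shrink to ρᵢσᵢ².
True-score variance = [0.9²·6.9²·0.86 + 2.3²·11.7²·0.57 + 1.6²·2.8²·0.67] + 362.072 = 459.377 + 362.072 = 821.449.
Reliability = 821.449 / 1144.85 = 0.7175.

0.7175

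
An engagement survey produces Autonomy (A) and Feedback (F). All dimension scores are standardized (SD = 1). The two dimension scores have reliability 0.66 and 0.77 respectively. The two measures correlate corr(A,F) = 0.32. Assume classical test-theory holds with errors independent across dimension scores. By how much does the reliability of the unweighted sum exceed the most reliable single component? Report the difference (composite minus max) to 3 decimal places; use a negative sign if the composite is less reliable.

Var(sum) = 2 + 0.64 = 2.64; true-score variance = 1.43 + 0.64 = 2.07; composite reliability = 0.7841.
Max component reliability = 0.7700.
Difference = 0.7841 − 0.7700 = 0.014.

0.014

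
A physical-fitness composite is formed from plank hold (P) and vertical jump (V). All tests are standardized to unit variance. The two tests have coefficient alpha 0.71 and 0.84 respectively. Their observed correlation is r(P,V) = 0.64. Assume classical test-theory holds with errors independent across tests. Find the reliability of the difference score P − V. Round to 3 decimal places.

0.375

Var(P−V) = 1 + 1 − 2·0.64 = 2 − 1.28 = 0.72.
Because errors are independent across components, Cov(Tᵢ,Tⱼ) = Cov(Xᵢ,Xⱼ); the off-diagonal part of the true-score variance is the same as above.
True-score variance = [0.71 + 0.84] − 1.28 = 1.55 − 1.28 = 0.27.
Reliability = 0.27 / 0.72 = 0.375.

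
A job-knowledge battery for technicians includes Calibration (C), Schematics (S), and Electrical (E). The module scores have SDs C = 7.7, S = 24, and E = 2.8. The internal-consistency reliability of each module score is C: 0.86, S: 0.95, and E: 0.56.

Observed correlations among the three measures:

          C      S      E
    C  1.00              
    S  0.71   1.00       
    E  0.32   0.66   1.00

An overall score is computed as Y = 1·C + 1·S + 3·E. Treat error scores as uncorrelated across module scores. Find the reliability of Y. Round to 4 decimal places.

Var(Y) = 7.7² + 24² + 3²·2.8² + 2·[7.7·24·0.71 + 3·7.7·2.8·0.32 + 3·24·2.8·0.66] = 705.85 + 569.923 = 1275.77.
Under uncorrelated errors the observed covariances equal the true-score covariances, so only the own-variance terms attenuate.
True-score variance = [7.7²·0.86 + 24²·0.95 + 3²·2.8²·0.56] + 569.923 = 637.703 + 569.923 = 1207.63.
Reliability = 1207.63 / 1275.77 = 0.9466.

0.9466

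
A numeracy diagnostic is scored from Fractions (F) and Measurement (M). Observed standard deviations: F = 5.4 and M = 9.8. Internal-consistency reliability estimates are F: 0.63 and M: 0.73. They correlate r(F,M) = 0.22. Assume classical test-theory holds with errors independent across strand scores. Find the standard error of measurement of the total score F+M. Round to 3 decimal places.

Var(total) = 125.2 + 23.2848 = 148.485.
True-score variance = 88.48 + 23.2848 = 111.765, so reliability = 0.7527.
Error variance = 148.485 − 111.765 = 36.72; SEM = √36.72 = 6.060.

6.060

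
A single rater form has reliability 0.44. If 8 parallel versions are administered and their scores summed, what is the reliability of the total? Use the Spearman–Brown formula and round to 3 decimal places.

ρ_k = kρ / (1 + (k−1)ρ) = 8·0.44 / (1 + 7·0.44) = 3.520 / 4.080 = 0.863.

0.863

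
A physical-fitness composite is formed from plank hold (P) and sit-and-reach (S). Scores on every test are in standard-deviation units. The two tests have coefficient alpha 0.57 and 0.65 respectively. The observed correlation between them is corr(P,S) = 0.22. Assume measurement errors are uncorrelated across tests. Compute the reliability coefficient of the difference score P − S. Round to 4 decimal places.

0.5000

Var(P−S) = 1 + 1 − 2·0.22 = 2 − 0.44 = 1.56.
With uncorrelated errors the cross-covariances are all true-score covariance, so they carry over unchanged; only the diagonal terms shrink to ρᵢσᵢ².
True-score variance = [0.57 + 0.65] − 0.44 = 1.22 − 0.44 = 0.78.
Reliability = 0.78 / 1.56 = 0.5000.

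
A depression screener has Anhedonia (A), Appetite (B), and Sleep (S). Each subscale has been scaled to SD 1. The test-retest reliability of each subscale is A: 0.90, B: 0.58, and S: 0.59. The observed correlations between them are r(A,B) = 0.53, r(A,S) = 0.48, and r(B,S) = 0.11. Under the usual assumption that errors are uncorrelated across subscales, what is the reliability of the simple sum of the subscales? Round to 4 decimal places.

Var(A+B+S) = 3 + 2·[0.53 + 0.48 + 0.11] = 3 + 2.24 = 5.24.
Under uncorrelated errors the observed covariances equal the true-score covariances, so only the own-variance terms attenuate.
True-score variance = [0.90 + 0.58 + 0.59] + 2.24 = 2.07 + 2.24 = 4.31.
Reliability = 4.31 / 5.24 = 0.8225.

0.8225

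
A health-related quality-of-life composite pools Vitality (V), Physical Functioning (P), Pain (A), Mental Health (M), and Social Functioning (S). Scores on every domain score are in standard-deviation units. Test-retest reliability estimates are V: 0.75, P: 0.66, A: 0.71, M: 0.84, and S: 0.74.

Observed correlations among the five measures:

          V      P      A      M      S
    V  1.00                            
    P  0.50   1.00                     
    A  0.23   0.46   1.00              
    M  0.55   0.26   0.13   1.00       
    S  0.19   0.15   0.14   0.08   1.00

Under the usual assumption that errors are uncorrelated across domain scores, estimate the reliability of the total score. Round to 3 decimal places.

0.875

Var(V+P+A+M+S) = 5 + 2·[0.50 + 0.23 + 0.55 + 0.19 + 0.46 + 0.26 + 0.15 + 0.13 + 0.14 + 0.08] = 5 + 5.38 = 10.38.
Because errors are independent across components, Cov(Tᵢ,Tⱼ) = Cov(Xᵢ,Xⱼ); the off-diagonal part of the true-score variance is the same as above.
True-score variance = [0.75 + 0.66 + 0.71 + 0.84 + 0.74] + 5.38 = 3.7 + 5.38 = 9.08.
Reliability = 9.08 / 10.38 = 0.875.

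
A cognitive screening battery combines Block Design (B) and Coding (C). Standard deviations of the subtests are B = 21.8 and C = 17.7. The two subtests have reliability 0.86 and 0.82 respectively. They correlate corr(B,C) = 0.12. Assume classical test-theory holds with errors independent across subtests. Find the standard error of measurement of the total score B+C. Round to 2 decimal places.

11.09

Var(total) = 788.53 + 92.6064 = 881.136.
True-score variance = 665.604 + 92.6064 = 758.211, so reliability = 0.8605.
Error variance = 881.136 − 758.211 = 122.926; SEM = √122.926 = 11.09.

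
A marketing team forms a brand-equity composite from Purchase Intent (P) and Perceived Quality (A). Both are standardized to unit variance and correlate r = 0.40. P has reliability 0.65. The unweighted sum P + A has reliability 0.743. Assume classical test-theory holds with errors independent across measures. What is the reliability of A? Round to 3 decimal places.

Var(P+A) = 2 + 2·0.40 = 2.800.
True-score variance = ρ_P + ρ_A + 2·0.40, so 0.743 = (0.65 + ρ_A + 0.80) / 2.800.
ρ_A = 0.743·2.800 − 0.65 − 0.80 = 0.630.

0.630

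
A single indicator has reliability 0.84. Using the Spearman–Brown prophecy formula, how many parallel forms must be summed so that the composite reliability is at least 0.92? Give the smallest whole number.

k ≥ ρ*(1−ρ₁)/(ρ₁(1−ρ*)) = 0.92·0.16 / (0.84·0.08) = 2.190.
Smallest integer k = 3.

3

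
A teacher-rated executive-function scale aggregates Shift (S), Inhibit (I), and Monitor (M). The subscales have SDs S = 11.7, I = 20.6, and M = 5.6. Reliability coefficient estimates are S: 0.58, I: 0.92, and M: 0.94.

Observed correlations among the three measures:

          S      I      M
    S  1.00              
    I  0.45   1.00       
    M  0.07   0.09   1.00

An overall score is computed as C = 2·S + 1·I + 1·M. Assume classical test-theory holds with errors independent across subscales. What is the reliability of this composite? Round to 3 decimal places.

0.820

Var(C) = 2²·11.7² + 20.6² + 5.6² + 2·[2·11.7·20.6·0.45 + 2·11.7·5.6·0.07 + 20.6·5.6·0.09] = 1003.28 + 472.946 = 1476.23.
Under uncorrelated errors the observed covariances equal the true-score covariances, so only the own-variance terms attenuate.
True-score variance = [2²·11.7²·0.58 + 20.6²·0.92 + 5.6²·0.94] + 472.946 = 737.474 + 472.946 = 1210.42.
Reliability = 1210.42 / 1476.23 = 0.820.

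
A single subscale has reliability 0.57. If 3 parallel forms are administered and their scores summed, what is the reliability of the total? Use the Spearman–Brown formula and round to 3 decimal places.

0.799

ρ_k = kρ / (1 + (k−1)ρ) = 3·0.57 / (1 + 2·0.57) = 1.710 / 2.140 = 0.799.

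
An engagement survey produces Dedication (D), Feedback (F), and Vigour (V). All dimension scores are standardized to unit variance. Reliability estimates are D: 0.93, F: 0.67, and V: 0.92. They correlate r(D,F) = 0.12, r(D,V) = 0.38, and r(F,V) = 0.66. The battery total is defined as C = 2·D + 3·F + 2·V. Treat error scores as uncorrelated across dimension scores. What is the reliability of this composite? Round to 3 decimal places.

0.879

Var(C) = 2² + 3² + 2² + 2·[6·0.12 + 4·0.38 + 6·0.66] = 17 + 12.4 = 29.4.
With uncorrelated errors the cross-covariances are all true-score covariance, so they carry over unchanged; only the diagonal terms shrink to ρᵢσᵢ².
True-score variance = [2²·0.93 + 3²·0.67 + 2²·0.92] + 12.4 = 13.43 + 12.4 = 25.83.
Reliability = 25.83 / 29.4 = 0.879.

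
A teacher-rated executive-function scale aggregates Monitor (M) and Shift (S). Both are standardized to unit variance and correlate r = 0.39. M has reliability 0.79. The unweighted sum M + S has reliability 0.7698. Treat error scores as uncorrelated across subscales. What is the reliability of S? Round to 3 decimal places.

Var(M+S) = 2 + 2·0.39 = 2.780.
True-score variance = ρ_M + ρ_S + 2·0.39, so 0.7698 = (0.79 + ρ_S + 0.78) / 2.780.
ρ_S = 0.7698·2.780 − 0.79 − 0.78 = 0.570.

0.570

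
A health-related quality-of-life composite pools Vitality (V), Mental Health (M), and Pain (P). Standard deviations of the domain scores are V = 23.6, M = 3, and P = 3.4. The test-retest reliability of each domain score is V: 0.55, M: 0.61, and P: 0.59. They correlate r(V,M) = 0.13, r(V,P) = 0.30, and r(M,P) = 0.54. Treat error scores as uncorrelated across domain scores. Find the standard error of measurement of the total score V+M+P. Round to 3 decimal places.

Var(total) = 577.52 + 77.568 = 655.088.
True-score variance = 318.638 + 77.568 = 396.206, so reliability = 0.6048.
Error variance = 655.088 − 396.206 = 258.882; SEM = √258.882 = 16.090.

16.090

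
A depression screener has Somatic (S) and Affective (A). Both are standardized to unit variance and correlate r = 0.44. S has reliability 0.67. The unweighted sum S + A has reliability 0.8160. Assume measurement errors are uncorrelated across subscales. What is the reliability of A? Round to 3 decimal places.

Var(S+A) = 2 + 2·0.44 = 2.880.
True-score variance = ρ_S + ρ_A + 2·0.44, so 0.8160 = (0.67 + ρ_A + 0.88) / 2.880.
ρ_A = 0.8160·2.880 − 0.67 − 0.88 = 0.800.

0.800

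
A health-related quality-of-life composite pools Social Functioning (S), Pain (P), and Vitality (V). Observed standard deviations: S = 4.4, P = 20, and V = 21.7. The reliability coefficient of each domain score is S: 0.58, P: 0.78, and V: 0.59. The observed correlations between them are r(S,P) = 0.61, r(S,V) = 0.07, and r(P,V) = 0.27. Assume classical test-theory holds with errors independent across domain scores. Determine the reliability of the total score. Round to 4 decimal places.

0.7678

Var(S+P+V) = 4.4² + 20² + 21.7² + 2·[4.4·20·0.61 + 4.4·21.7·0.07 + 20·21.7·0.27] = 890.25 + 355.087 = 1245.34.
With uncorrelated errors the cross-covariances are all true-score covariance, so they carry over unchanged; only the diagonal terms shrink to ρᵢσᵢ².
True-score variance = [4.4²·0.58 + 20²·0.78 + 21.7²·0.59] + 355.087 = 601.054 + 355.087 = 956.141.
Reliability = 956.141 / 1245.34 = 0.7678.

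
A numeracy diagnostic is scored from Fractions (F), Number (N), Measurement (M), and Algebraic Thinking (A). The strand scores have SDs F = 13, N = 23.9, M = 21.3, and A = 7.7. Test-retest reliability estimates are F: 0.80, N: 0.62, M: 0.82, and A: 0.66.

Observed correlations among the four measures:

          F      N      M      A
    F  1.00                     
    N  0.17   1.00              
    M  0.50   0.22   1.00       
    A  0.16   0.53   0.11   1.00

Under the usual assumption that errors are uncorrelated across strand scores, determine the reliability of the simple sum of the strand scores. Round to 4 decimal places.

0.8339

Var(F+N+M+A) = 13² + 23.9² + 21.3² + 7.7² + 2·[13·23.9·0.17 + 13·21.3·0.50 + 13·7.7·0.16 + 23.9·21.3·0.22 + 23.9·7.7·0.53 + 21.3·7.7·0.11] = 1253.19 + 869.715 = 2122.9.
Because errors are independent across components, Cov(Tᵢ,Tⱼ) = Cov(Xᵢ,Xⱼ); the off-diagonal part of the true-score variance is the same as above.
True-score variance = [13²·0.80 + 23.9²·0.62 + 21.3²·0.82 + 7.7²·0.66] + 869.715 = 900.507 + 869.715 = 1770.22.
Reliability = 1770.22 / 2122.9 = 0.8339.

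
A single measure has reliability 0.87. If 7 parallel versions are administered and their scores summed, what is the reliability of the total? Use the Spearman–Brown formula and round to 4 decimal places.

ρ_k = kρ / (1 + (k−1)ρ) = 7·0.87 / (1 + 6·0.87) = 6.090 / 6.220 = 0.9791.

0.9791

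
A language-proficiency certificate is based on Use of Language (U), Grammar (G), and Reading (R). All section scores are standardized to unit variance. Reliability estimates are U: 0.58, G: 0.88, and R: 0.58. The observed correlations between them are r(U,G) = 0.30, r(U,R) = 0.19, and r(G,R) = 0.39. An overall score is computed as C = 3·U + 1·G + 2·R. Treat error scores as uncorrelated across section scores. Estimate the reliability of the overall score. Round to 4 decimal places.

Var(C) = 3² + 1 + 2² + 2·[3·0.30 + 6·0.19 + 2·0.39] = 14 + 5.64 = 19.64.
With uncorrelated errors the cross-covariances are all true-score covariance, so they carry over unchanged; only the diagonal terms shrink to ρᵢσᵢ².
True-score variance = [3²·0.58 + 0.88 + 2²·0.58] + 5.64 = 8.42 + 5.64 = 14.06.
Reliability = 14.06 / 19.64 = 0.7159.

0.7159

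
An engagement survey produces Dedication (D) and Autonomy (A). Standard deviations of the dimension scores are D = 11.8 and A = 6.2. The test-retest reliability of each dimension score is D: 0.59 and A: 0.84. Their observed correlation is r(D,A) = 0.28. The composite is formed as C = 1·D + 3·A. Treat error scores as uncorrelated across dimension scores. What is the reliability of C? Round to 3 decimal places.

0.815

Var(C) = 11.8² + 3²·6.2² + 2·[3·11.8·6.2·0.28] = 485.2 + 122.909 = 608.109.
Because errors are independent across components, Cov(Tᵢ,Tⱼ) = Cov(Xᵢ,Xⱼ); the off-diagonal part of the true-score variance is the same as above.
True-score variance = [11.8²·0.59 + 3²·6.2²·0.84] + 122.909 = 372.758 + 122.909 = 495.667.
Reliability = 495.667 / 608.109 = 0.815.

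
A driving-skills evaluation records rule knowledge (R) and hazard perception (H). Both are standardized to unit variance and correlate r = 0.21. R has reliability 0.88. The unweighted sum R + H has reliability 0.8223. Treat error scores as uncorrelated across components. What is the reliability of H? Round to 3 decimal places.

0.690

Var(R+H) = 2 + 2·0.21 = 2.420.
True-score variance = ρ_R + ρ_H + 2·0.21, so 0.8223 = (0.88 + ρ_H + 0.42) / 2.420.
ρ_H = 0.8223·2.420 − 0.88 − 0.42 = 0.690.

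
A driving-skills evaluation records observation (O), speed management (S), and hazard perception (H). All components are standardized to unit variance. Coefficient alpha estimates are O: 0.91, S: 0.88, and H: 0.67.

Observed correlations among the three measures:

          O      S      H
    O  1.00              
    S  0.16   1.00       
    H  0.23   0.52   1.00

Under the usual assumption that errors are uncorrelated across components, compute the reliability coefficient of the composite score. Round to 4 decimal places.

Var(O+S+H) = 3 + 2·[0.16 + 0.23 + 0.52] = 3 + 1.82 = 4.82.
Under uncorrelated errors the observed covariances equal the true-score covariances, so only the own-variance terms attenuate.
True-score variance = [0.91 + 0.88 + 0.67] + 1.82 = 2.46 + 1.82 = 4.28.
Reliability = 4.28 / 4.82 = 0.8880.

0.8880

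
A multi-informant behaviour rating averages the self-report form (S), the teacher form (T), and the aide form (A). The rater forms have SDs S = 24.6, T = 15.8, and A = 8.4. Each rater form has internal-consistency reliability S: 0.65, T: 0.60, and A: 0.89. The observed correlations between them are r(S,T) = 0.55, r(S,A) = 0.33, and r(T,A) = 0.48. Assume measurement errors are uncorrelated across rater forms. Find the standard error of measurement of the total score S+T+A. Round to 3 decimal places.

17.872

Var(total) = 925.36 + 691.342 = 1616.7.
True-score variance = 605.936 + 691.342 = 1297.28, so reliability = 0.8024.
Error variance = 1616.7 − 1297.28 = 319.424; SEM = √319.424 = 17.872.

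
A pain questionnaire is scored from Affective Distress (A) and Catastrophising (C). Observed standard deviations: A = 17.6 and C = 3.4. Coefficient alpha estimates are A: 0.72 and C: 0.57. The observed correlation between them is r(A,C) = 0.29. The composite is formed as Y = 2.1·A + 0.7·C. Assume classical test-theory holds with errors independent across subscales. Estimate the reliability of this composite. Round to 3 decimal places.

Var(Y) = 2.1²·17.6² + 0.7²·3.4² + 2·[1.47·17.6·3.4·0.29] = 1371.71 + 51.0196 = 1422.73.
With uncorrelated errors the cross-covariances are all true-score covariance, so they carry over unchanged; only the diagonal terms shrink to ρᵢσᵢ².
True-score variance = [2.1²·17.6²·0.72 + 0.7²·3.4²·0.57] + 51.0196 = 986.779 + 51.0196 = 1037.8.
Reliability = 1037.8 / 1422.73 = 0.729.

0.729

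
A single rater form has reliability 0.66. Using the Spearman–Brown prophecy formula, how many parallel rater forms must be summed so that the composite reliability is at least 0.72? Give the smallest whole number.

2

k ≥ ρ*(1−ρ₁)/(ρ₁(1−ρ*)) = 0.72·0.34 / (0.66·0.28) = 1.325.
Smallest integer k = 2.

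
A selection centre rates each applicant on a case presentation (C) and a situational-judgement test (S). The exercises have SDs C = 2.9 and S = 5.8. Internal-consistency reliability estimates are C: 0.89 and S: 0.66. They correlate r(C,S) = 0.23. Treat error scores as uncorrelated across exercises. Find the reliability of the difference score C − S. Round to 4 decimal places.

0.6397

Var(C−S) = 2.9² + 5.8² − 2·2.9·5.8·0.23 = 42.05 − 7.7372 = 34.3128.
Because errors are independent across components, Cov(Tᵢ,Tⱼ) = Cov(Xᵢ,Xⱼ); the off-diagonal part of the true-score variance is the same as above.
True-score variance = [2.9²·0.89 + 5.8²·0.66] − 7.7372 = 29.6873 − 7.7372 = 21.9501.
Reliability = 21.9501 / 34.3128 = 0.6397.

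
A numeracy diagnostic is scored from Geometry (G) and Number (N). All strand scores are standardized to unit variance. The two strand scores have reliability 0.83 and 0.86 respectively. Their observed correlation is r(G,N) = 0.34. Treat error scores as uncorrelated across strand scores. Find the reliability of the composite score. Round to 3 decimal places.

Var(G+N) = 2 + 2·[0.34] = 2 + 0.68 = 2.68.
Because errors are independent across components, Cov(Tᵢ,Tⱼ) = Cov(Xᵢ,Xⱼ); the off-diagonal part of the true-score variance is the same as above.
True-score variance = [0.83 + 0.86] + 0.68 = 1.69 + 0.68 = 2.37.
Reliability = 2.37 / 2.68 = 0.884.

0.884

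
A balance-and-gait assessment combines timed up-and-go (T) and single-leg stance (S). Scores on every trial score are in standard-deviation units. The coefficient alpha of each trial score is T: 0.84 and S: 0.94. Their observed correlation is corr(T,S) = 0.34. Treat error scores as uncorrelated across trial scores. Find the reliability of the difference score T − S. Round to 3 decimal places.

Var(T−S) = 1 + 1 − 2·0.34 = 2 − 0.68 = 1.32.
Under uncorrelated errors the observed covariances equal the true-score covariances, so only the own-variance terms attenuate.
True-score variance = [0.84 + 0.94] − 0.68 = 1.78 − 0.68 = 1.1.
Reliability = 1.1 / 1.32 = 0.833.

0.833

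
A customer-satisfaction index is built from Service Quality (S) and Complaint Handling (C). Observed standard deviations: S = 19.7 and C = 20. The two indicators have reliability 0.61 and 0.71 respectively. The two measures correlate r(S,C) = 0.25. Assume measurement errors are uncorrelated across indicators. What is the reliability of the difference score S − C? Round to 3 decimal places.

0.548

Var(S−C) = 19.7² + 20² − 2·19.7·20·0.25 = 788.09 − 197 = 591.09.
Under uncorrelated errors the observed covariances equal the true-score covariances, so only the own-variance terms attenuate.
True-score variance = [19.7²·0.61 + 20²·0.71] − 197 = 520.735 − 197 = 323.735.
Reliability = 323.735 / 591.09 = 0.548.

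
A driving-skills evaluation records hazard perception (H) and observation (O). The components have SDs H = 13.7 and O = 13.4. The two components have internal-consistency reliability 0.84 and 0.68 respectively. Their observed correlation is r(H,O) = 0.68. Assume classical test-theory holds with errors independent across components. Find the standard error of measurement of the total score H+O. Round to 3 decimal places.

9.354

Var(total) = 367.25 + 249.669 = 616.919.
True-score variance = 279.76 + 249.669 = 529.429, so reliability = 0.8582.
Error variance = 616.919 − 529.429 = 87.4896; SEM = √87.4896 = 9.354.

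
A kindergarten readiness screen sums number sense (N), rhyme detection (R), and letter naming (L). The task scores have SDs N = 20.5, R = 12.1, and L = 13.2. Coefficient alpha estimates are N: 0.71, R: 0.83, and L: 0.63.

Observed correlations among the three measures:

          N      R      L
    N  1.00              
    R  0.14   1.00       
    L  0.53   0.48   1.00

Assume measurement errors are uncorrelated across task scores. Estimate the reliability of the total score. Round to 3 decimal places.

0.831

Var(N+R+L) = 20.5² + 12.1² + 13.2² + 2·[20.5·12.1·0.14 + 20.5·13.2·0.53 + 12.1·13.2·0.48] = 740.9 + 509.621 = 1250.52.
Because errors are independent across components, Cov(Tᵢ,Tⱼ) = Cov(Xᵢ,Xⱼ); the off-diagonal part of the true-score variance is the same as above.
True-score variance = [20.5²·0.71 + 12.1²·0.83 + 13.2²·0.63] + 509.621 = 529.669 + 509.621 = 1039.29.
Reliability = 1039.29 / 1250.52 = 0.831.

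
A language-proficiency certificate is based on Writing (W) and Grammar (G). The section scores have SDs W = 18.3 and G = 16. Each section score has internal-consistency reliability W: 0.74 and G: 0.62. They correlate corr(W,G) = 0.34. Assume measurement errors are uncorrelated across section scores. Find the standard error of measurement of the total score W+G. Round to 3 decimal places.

13.578

Var(total) = 590.89 + 199.104 = 789.994.
True-score variance = 406.539 + 199.104 = 605.643, so reliability = 0.7666.
Error variance = 789.994 − 605.643 = 184.351; SEM = √184.351 = 13.578.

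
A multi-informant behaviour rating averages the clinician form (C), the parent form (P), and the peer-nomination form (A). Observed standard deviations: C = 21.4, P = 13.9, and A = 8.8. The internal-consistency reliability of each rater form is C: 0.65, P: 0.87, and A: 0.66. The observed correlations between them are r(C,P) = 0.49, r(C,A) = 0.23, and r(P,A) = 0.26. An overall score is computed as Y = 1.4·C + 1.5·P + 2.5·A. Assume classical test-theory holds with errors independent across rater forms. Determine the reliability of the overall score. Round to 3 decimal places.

Var(Y) = 1.4²·21.4² + 1.5²·13.9² + 2.5²·8.8² + 2·[2.1·21.4·13.9·0.49 + 3.5·21.4·8.8·0.23 + 3.75·13.9·8.8·0.26] = 1816.32 + 1153.89 = 2970.22.
Because errors are independent across components, Cov(Tᵢ,Tⱼ) = Cov(Xᵢ,Xⱼ); the off-diagonal part of the true-score variance is the same as above.
True-score variance = [1.4²·21.4²·0.65 + 1.5²·13.9²·0.87 + 2.5²·8.8²·0.66] + 1153.89 = 1281.09 + 1153.89 = 2434.98.
Reliability = 2434.98 / 2970.22 = 0.820.

0.820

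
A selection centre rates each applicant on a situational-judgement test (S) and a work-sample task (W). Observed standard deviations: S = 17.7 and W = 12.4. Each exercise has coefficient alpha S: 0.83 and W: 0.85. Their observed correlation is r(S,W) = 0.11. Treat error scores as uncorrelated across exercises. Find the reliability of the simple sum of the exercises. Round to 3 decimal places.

0.852

Var(S+W) = 17.7² + 12.4² + 2·[17.7·12.4·0.11] = 467.05 + 48.2856 = 515.336.
With uncorrelated errors the cross-covariances are all true-score covariance, so they carry over unchanged; only the diagonal terms shrink to ρᵢσᵢ².
True-score variance = [17.7²·0.83 + 12.4²·0.85] + 48.2856 = 390.727 + 48.2856 = 439.012.
Reliability = 439.012 / 515.336 = 0.852.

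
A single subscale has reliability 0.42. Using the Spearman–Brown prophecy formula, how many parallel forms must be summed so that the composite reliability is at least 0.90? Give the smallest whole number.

k ≥ ρ*(1−ρ₁)/(ρ₁(1−ρ*)) = 0.90·0.58 / (0.42·0.10) = 12.429.
Smallest integer k = 13.

13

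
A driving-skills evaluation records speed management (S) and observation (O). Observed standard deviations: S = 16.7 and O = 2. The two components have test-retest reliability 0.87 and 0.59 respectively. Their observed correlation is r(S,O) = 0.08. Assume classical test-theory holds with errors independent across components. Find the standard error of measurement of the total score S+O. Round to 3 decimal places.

Var(total) = 282.89 + 5.344 = 288.234.
True-score variance = 244.994 + 5.344 = 250.338, so reliability = 0.8685.
Error variance = 288.234 − 250.338 = 37.8957; SEM = √37.8957 = 6.156.

6.156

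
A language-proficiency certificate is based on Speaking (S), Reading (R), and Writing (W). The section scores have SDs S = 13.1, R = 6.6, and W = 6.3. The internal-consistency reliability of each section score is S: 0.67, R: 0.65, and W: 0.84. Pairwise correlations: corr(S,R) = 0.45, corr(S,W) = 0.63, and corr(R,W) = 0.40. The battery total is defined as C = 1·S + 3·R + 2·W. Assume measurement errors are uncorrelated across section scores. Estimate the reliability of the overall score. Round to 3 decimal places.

0.839

Var(C) = 13.1² + 3²·6.6² + 2²·6.3² + 2·[3·13.1·6.6·0.45 + 2·13.1·6.3·0.63 + 6·6.6·6.3·0.40] = 722.41 + 641.002 = 1363.41.
Because errors are independent across components, Cov(Tᵢ,Tⱼ) = Cov(Xᵢ,Xⱼ); the off-diagonal part of the true-score variance is the same as above.
True-score variance = [13.1²·0.67 + 3²·6.6²·0.65 + 2²·6.3²·0.84] + 641.002 = 503.163 + 641.002 = 1144.16.
Reliability = 1144.16 / 1363.41 = 0.839.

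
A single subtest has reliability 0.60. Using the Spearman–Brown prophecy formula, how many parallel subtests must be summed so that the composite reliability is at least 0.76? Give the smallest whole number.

3

k ≥ ρ*(1−ρ₁)/(ρ₁(1−ρ*)) = 0.76·0.40 / (0.60·0.24) = 2.111.
Smallest integer k = 3.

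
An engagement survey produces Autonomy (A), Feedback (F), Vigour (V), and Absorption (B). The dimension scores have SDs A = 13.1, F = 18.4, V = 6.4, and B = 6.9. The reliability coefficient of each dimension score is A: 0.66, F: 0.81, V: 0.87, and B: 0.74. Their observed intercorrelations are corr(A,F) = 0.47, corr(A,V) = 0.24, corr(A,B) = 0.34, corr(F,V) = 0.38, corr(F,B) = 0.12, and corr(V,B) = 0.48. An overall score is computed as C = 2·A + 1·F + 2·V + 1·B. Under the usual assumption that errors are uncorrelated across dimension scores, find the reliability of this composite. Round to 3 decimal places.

Var(C) = 2²·13.1² + 18.4² + 2²·6.4² + 6.9² + 2·[2·13.1·18.4·0.47 + 4·13.1·6.4·0.24 + 2·13.1·6.9·0.34 + 2·18.4·6.4·0.38 + 18.4·6.9·0.12 + 2·6.4·6.9·0.48] = 1236.45 + 1031.31 = 2267.76.
Because errors are independent across components, Cov(Tᵢ,Tⱼ) = Cov(Xᵢ,Xⱼ); the off-diagonal part of the true-score variance is the same as above.
True-score variance = [2²·13.1²·0.66 + 18.4²·0.81 + 2²·6.4²·0.87 + 6.9²·0.74] + 1031.31 = 905.056 + 1031.31 = 1936.37.
Reliability = 1936.37 / 2267.76 = 0.854.

0.854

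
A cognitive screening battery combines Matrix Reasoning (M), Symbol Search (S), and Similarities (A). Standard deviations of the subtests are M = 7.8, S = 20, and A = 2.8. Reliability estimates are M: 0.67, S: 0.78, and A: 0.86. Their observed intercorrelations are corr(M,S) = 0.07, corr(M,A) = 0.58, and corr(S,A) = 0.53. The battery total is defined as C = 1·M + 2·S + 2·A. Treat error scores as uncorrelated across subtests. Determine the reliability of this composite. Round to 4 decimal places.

0.8140

Var(C) = 7.8² + 2²·20² + 2²·2.8² + 2·[2·7.8·20·0.07 + 2·7.8·2.8·0.58 + 4·20·2.8·0.53] = 1692.2 + 331.789 = 2023.99.
Under uncorrelated errors the observed covariances equal the true-score covariances, so only the own-variance terms attenuate.
True-score variance = [7.8²·0.67 + 2²·20²·0.78 + 2²·2.8²·0.86] + 331.789 = 1315.73 + 331.789 = 1647.52.
Reliability = 1647.52 / 2023.99 = 0.8140.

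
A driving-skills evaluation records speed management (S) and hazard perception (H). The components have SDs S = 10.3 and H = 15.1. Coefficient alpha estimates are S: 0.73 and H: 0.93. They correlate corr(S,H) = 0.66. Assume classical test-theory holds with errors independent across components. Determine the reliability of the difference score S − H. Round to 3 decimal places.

Var(S−H) = 10.3² + 15.1² − 2·10.3·15.1·0.66 = 334.1 − 205.3 = 128.8.
Under uncorrelated errors the observed covariances equal the true-score covariances, so only the own-variance terms attenuate.
True-score variance = [10.3²·0.73 + 15.1²·0.93] − 205.3 = 289.495 − 205.3 = 84.1954.
Reliability = 84.1954 / 128.8 = 0.654.

0.654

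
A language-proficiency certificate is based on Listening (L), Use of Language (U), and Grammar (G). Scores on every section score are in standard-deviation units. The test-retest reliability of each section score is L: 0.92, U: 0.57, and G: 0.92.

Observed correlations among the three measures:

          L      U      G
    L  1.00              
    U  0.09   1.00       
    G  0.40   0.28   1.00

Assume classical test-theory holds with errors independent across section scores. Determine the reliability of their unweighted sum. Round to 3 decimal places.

0.870

Var(L+U+G) = 3 + 2·[0.09 + 0.40 + 0.28] = 3 + 1.54 = 4.54.
Under uncorrelated errors the observed covariances equal the true-score covariances, so only the own-variance terms attenuate.
True-score variance = [0.92 + 0.57 + 0.92] + 1.54 = 2.41 + 1.54 = 3.95.
Reliability = 3.95 / 4.54 = 0.870.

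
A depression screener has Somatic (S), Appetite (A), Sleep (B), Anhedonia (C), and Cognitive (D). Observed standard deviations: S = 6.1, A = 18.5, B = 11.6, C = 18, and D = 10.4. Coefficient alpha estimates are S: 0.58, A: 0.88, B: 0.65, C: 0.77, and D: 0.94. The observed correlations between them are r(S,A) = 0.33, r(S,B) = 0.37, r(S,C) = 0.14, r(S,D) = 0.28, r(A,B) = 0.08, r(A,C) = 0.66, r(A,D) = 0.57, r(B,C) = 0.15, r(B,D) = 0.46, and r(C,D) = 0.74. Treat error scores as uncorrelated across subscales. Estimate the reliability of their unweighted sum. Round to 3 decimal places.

Var(S+A+B+C+D) = 6.1² + 18.5² + 11.6² + 18² + 10.4² + 2·[6.1·18.5·0.33 + 6.1·11.6·0.37 + 6.1·18·0.14 + 6.1·10.4·0.28 + 18.5·11.6·0.08 + 18.5·18·0.66 + 18.5·10.4·0.57 + 11.6·18·0.15 + 11.6·10.4·0.46 + 18·10.4·0.74] = 946.18 + 1337.03 = 2283.21.
Under uncorrelated errors the observed covariances equal the true-score covariances, so only the own-variance terms attenuate.
True-score variance = [6.1²·0.58 + 18.5²·0.88 + 11.6²·0.65 + 18²·0.77 + 10.4²·0.94] + 1337.03 = 761.376 + 1337.03 = 2098.41.
Reliability = 2098.41 / 2283.21 = 0.919.

0.919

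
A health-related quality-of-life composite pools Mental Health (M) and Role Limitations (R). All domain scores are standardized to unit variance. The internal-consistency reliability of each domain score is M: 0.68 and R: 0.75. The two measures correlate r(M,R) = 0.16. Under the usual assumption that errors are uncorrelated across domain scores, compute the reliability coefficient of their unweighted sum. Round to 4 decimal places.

Var(M+R) = 2 + 2·[0.16] = 2 + 0.32 = 2.32.
With uncorrelated errors the cross-covariances are all true-score covariance, so they carry over unchanged; only the diagonal terms shrink to ρᵢσᵢ².
True-score variance = [0.68 + 0.75] + 0.32 = 1.43 + 0.32 = 1.75.
Reliability = 1.75 / 2.32 = 0.7543.

0.7543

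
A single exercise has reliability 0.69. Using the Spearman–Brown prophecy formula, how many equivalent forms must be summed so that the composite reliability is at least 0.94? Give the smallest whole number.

k ≥ ρ*(1−ρ₁)/(ρ₁(1−ρ*)) = 0.94·0.31 / (0.69·0.06) = 7.039.
Smallest integer k = 8.

8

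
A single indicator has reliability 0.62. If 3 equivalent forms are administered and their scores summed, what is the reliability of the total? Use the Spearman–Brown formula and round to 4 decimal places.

ρ_k = kρ / (1 + (k−1)ρ) = 3·0.62 / (1 + 2·0.62) = 1.860 / 2.240 = 0.8304.

0.8304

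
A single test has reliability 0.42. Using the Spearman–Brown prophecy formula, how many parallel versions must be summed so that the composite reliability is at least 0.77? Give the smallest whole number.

k ≥ ρ*(1−ρ₁)/(ρ₁(1−ρ*)) = 0.77·0.58 / (0.42·0.23) = 4.623.
Smallest integer k = 5.

5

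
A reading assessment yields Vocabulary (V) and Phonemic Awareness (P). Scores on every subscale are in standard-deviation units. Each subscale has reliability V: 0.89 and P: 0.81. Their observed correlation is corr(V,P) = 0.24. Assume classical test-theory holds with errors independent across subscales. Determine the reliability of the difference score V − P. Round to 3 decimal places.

Var(V−P) = 1 + 1 − 2·0.24 = 2 − 0.48 = 1.52.
With uncorrelated errors the cross-covariances are all true-score covariance, so they carry over unchanged; only the diagonal terms shrink to ρᵢσᵢ².
True-score variance = [0.89 + 0.81] − 0.48 = 1.7 − 0.48 = 1.22.
Reliability = 1.22 / 1.52 = 0.803.

0.803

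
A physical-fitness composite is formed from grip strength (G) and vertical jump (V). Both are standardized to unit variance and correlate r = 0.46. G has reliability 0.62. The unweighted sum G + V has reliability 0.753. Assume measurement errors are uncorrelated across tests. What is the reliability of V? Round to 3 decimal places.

0.659

Var(G+V) = 2 + 2·0.46 = 2.920.
True-score variance = ρ_G + ρ_V + 2·0.46, so 0.753 = (0.62 + ρ_V + 0.92) / 2.920.
ρ_V = 0.753·2.920 − 0.62 − 0.92 = 0.659.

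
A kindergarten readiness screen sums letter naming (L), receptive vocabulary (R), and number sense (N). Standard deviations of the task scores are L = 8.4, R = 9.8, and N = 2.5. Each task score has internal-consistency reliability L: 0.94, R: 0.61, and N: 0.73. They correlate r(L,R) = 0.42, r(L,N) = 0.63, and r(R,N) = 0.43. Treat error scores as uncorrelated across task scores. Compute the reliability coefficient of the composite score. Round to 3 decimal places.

0.850

Var(L+R+N) = 8.4² + 9.8² + 2.5² + 2·[8.4·9.8·0.42 + 8.4·2.5·0.63 + 9.8·2.5·0.43] = 172.85 + 116.679 = 289.529.
Under uncorrelated errors the observed covariances equal the true-score covariances, so only the own-variance terms attenuate.
True-score variance = [8.4²·0.94 + 9.8²·0.61 + 2.5²·0.73] + 116.679 = 129.473 + 116.679 = 246.152.
Reliability = 246.152 / 289.529 = 0.850.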